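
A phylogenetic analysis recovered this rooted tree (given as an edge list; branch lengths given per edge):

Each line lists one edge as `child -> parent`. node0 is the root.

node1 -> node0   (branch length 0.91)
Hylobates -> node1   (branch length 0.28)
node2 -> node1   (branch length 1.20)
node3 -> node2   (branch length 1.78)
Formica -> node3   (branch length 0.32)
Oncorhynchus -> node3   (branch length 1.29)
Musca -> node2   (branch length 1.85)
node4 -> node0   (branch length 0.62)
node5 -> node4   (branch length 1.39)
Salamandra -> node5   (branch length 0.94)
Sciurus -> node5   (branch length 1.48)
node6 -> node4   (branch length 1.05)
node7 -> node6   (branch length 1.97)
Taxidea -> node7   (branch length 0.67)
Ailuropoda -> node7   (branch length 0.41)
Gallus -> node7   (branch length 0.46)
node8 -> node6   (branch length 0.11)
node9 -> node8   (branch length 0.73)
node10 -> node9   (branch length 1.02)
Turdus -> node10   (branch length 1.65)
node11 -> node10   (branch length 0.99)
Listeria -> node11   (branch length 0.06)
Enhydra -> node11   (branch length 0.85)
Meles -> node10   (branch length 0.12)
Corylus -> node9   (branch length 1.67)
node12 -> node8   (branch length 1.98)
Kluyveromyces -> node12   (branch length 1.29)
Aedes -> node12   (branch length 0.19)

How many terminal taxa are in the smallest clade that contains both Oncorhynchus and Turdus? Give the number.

The MRCA of Oncorhynchus and Turdus is the root, so the clade is the entire tree.
That clade contains 16 terminal taxa: Aedes, Ailuropoda, Corylus, Enhydra, Formica, Gallus, Hylobates, Kluyveromyces, Listeria, Meles, Musca, Oncorhynchus, Salamandra, Sciurus, Taxidea, Turdus.

16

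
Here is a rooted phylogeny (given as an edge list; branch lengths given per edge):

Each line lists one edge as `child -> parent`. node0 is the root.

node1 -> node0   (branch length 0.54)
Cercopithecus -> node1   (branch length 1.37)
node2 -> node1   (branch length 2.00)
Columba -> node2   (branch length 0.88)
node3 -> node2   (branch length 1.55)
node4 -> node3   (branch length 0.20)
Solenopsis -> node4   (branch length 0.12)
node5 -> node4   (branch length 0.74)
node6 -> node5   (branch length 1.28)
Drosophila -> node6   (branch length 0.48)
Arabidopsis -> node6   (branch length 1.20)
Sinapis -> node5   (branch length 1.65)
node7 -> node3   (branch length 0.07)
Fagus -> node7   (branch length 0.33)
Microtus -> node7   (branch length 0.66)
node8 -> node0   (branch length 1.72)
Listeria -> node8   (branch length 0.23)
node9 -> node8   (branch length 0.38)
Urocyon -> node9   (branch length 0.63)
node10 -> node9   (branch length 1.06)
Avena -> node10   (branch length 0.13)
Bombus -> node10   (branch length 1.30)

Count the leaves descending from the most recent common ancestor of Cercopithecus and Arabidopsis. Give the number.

8

The MRCA of Cercopithecus and Arabidopsis is the node subtending (Cercopithecus,(Columba,((Solenopsis,((Drosophila,Arabidopsis),Sinapis)),(Fagus,Microtus)))).
That clade contains 8 terminal taxa: Arabidopsis, Cercopithecus, Columba, Drosophila, Fagus, Microtus, Sinapis, Solenopsis.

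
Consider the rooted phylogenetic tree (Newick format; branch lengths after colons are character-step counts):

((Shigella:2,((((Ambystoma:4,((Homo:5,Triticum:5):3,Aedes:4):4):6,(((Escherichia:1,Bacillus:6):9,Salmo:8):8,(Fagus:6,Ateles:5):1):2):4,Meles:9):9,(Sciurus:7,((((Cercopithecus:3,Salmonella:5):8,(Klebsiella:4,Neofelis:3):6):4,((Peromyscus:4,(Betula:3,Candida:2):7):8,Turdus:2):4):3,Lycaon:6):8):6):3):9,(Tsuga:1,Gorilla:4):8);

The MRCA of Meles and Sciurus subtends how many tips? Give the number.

20

The MRCA of Meles and Sciurus is the node subtending ((((Ambystoma,((Homo,Triticum),Aedes)),(((Escherichia,Bacillus),Salmo),(Fagus,Ateles))),Meles),(Sciurus,((((Cercopithecus,Salmonella),(Klebsiella,Neofelis)),((Peromyscus,(Betula,Candida)),Turdus)),Lycaon))).
That clade contains 20 terminal taxa: Aedes, Ambystoma, Ateles, Bacillus, Betula, Candida, Cercopithecus, Escherichia, Fagus, Homo, Klebsiella, Lycaon, Meles, Neofelis, Peromyscus, Salmo, Salmonella, Sciurus, Triticum, Turdus.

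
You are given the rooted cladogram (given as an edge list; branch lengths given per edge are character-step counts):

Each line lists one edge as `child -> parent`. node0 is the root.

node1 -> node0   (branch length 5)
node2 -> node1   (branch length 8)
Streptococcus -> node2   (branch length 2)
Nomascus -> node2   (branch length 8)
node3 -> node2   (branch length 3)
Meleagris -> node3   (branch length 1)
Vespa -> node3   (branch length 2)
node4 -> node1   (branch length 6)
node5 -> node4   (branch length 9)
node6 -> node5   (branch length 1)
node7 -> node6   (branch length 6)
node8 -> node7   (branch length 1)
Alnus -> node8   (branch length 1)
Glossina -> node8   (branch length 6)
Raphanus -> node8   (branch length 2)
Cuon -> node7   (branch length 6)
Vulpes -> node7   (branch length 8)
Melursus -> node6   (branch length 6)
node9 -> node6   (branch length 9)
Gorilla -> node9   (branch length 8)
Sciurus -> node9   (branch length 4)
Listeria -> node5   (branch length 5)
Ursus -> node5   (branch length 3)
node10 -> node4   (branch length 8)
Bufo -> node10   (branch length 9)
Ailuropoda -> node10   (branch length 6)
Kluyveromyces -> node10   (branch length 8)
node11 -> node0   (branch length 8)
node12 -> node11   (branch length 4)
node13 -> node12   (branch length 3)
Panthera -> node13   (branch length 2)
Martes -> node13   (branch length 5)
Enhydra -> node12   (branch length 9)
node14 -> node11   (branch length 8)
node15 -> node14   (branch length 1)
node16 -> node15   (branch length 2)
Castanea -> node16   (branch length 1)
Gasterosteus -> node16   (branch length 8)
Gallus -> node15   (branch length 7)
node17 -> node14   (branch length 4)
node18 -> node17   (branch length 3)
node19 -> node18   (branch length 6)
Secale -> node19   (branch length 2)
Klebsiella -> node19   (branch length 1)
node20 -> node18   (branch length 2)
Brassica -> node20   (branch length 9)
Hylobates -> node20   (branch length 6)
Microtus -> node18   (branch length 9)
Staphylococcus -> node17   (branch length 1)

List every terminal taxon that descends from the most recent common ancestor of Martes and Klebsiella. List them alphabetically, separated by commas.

Brassica, Castanea, Enhydra, Gallus, Gasterosteus, Hylobates, Klebsiella, Martes, Microtus, Panthera, Secale, Staphylococcus

Tracing Martes: it sits inside (Panthera,Martes).
Tracing Klebsiella: it sits inside (Secale,Klebsiella).
The smallest clade enclosing both is (((Panthera,Martes),Enhydra),(((Castanea,Gasterosteus),Gallus),(((Secale,Klebsiella),(Brassica,Hylobates),Microtus),Staphylococcus))); the answer is its 12 terminal taxa in alphabetical order.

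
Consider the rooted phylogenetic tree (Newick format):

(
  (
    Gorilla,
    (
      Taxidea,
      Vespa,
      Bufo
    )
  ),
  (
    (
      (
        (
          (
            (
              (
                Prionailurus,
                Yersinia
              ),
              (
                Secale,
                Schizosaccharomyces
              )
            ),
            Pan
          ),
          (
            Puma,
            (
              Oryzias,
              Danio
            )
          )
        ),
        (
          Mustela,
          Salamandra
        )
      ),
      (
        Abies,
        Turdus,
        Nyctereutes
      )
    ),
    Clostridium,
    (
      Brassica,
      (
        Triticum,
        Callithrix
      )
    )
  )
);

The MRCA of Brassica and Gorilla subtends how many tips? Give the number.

21

The MRCA of Brassica and Gorilla is the root, so the clade is the entire tree.
That clade contains 21 terminal taxa: Abies, Brassica, Bufo, Callithrix, Clostridium, Danio, Gorilla, Mustela, Nyctereutes, Oryzias, Pan, Prionailurus, Puma, Salamandra, Schizosaccharomyces, Secale, Taxidea, Triticum, Turdus, Vespa, Yersinia.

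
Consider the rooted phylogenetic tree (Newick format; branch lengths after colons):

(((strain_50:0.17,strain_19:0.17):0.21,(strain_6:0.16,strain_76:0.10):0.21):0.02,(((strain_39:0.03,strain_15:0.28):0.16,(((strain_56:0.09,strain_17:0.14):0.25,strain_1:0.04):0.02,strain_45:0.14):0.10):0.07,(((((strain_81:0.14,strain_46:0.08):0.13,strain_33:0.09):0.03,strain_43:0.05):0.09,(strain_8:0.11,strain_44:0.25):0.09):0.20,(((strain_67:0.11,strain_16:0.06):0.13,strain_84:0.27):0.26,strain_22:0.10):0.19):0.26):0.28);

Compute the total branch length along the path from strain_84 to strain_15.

1.49

The path runs strain_84 → … → MRCA → … → strain_15; the MRCA is the node subtending (((strain_39,strain_15),(((strain_56,strain_17),strain_1),strain_45)),(((((strain_81,strain_46),strain_33),strain_43),(strain_8,strain_44)),(((strain_67,strain_16),strain_84),strain_22))).
Branch lengths along that path: 0.27 + 0.26 + 0.19 + 0.26 + 0.07 + 0.16 + 0.28 = 1.49.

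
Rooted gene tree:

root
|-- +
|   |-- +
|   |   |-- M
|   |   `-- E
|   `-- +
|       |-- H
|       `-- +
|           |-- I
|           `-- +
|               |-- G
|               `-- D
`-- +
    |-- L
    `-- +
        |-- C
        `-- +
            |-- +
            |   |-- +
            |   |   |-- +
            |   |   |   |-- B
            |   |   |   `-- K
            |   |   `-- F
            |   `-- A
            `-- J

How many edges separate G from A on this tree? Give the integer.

The MRCA of G and A is the root of the tree.
From G up to that node: 5 branches. From A up to the same node: 5 branches. Total: 5 + 5 = 10.

10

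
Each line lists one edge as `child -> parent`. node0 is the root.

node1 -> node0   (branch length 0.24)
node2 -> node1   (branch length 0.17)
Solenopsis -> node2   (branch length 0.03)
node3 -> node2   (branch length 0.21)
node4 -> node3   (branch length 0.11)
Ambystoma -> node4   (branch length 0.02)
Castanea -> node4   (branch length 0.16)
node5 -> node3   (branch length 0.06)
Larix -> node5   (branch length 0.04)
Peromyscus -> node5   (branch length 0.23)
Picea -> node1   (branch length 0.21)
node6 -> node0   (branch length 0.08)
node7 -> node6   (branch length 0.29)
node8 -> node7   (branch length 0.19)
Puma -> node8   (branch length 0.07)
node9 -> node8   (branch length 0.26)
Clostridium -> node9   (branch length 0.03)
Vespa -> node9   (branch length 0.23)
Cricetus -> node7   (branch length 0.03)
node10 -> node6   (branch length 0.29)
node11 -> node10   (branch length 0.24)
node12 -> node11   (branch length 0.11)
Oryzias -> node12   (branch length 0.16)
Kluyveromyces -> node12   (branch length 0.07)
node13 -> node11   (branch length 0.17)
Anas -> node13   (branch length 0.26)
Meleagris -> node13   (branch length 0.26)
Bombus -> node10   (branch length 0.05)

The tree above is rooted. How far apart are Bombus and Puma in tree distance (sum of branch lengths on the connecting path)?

The path runs Bombus → … → MRCA → … → Puma; the MRCA is the node subtending (((Puma,(Clostridium,Vespa)),Cricetus),(((Oryzias,Kluyveromyces),(Anas,Meleagris)),Bombus)).
Branch lengths along that path: 0.05 + 0.29 + 0.29 + 0.19 + 0.07 = 0.89.

0.89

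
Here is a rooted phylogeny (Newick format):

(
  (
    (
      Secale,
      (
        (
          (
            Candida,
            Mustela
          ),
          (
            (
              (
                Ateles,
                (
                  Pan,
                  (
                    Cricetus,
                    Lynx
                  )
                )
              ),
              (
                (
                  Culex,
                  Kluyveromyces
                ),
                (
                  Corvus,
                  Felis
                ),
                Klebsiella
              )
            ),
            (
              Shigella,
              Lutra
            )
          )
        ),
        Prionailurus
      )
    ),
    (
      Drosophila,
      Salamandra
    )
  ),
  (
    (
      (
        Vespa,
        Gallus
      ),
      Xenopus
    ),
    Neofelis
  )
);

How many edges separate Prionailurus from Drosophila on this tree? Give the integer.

The MRCA of Prionailurus and Drosophila is the node subtending ((Secale,(((Candida,Mustela),(((Ateles,(Pan,(Cricetus,Lynx))),((Culex,Kluyveromyces),(Corvus,Felis),Klebsiella)),(Shigella,Lutra))),Prionailurus)),(Drosophila,Salamandra)).
From Prionailurus up to that node: 3 branches. From Drosophila up to the same node: 2 branches. Total: 3 + 2 = 5.

5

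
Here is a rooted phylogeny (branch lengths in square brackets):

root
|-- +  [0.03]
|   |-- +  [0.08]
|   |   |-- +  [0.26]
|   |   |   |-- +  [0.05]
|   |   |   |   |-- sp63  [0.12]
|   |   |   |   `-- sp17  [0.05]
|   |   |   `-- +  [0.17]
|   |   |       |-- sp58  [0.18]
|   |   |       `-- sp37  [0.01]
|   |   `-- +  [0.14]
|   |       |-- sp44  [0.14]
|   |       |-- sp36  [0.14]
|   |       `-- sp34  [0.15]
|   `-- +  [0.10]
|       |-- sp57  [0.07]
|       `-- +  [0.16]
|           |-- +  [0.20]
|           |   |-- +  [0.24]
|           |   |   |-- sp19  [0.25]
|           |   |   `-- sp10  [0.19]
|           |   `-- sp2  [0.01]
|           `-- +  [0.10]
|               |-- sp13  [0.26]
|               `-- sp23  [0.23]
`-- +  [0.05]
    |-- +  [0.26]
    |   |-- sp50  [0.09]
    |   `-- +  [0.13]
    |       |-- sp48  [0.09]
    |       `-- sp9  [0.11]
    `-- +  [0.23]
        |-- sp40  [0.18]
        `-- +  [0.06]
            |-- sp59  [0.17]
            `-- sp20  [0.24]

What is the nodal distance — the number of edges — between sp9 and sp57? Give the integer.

The MRCA of sp9 and sp57 is the root of the tree.
From sp9 up to that node: 4 branches. From sp57 up to the same node: 3 branches. Total: 4 + 3 = 7.

7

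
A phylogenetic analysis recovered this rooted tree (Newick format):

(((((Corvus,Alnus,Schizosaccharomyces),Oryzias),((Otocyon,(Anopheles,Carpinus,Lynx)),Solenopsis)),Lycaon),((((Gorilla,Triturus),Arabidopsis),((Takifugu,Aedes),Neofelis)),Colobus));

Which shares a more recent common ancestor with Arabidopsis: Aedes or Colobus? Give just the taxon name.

Aedes

The MRCA of Arabidopsis and Aedes subtends (((Gorilla,Triturus),Arabidopsis),((Takifugu,Aedes),Neofelis)) (6 taxa).
The MRCA of Arabidopsis and Colobus subtends ((((Gorilla,Triturus),Arabidopsis),((Takifugu,Aedes),Neofelis)),Colobus) (7 taxa).
The first is nested inside the second, so Arabidopsis shares a more recent common ancestor with Aedes.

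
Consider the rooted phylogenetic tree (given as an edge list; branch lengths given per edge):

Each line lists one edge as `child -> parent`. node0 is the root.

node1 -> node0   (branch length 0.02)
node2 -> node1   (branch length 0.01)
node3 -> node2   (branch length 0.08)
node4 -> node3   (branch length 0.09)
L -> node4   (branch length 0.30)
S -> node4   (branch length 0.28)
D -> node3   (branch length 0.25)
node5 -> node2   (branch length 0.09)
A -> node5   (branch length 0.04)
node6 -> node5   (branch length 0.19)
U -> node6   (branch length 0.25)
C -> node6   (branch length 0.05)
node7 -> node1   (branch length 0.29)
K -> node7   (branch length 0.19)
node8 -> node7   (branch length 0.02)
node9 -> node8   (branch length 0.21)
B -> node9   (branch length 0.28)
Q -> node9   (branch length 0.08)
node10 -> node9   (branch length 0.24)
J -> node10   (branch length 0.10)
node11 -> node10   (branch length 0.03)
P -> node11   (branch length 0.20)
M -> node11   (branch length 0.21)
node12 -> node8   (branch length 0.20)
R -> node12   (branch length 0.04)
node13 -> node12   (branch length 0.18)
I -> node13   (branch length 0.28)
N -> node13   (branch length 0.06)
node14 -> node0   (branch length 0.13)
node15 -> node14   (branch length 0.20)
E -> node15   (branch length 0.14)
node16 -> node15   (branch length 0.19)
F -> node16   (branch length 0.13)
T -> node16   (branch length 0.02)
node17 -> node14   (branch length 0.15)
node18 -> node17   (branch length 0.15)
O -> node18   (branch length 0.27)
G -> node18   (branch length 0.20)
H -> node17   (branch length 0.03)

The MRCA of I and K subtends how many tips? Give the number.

9

The MRCA of I and K is the node subtending (K,((B,Q,(J,(P,M))),(R,(I,N)))).
That clade contains 9 terminal taxa: B, I, J, K, M, N, P, Q, R.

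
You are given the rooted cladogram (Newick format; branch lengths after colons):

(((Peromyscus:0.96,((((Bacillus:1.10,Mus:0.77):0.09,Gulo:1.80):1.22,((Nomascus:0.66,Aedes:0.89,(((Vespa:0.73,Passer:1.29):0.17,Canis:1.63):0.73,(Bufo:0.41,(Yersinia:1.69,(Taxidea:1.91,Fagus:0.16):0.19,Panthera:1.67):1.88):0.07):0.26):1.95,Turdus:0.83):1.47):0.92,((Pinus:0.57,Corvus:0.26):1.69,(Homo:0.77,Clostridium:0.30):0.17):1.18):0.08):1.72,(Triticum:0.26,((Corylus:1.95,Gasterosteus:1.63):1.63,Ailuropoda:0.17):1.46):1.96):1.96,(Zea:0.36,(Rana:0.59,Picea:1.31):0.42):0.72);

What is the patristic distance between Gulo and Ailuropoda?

9.33

The path runs Gulo → … → MRCA → … → Ailuropoda; the MRCA is the node subtending ((Peromyscus,((((Bacillus,Mus),Gulo),((Nomascus,Aedes,(((Vespa,Passer),Canis),(Bufo,(Yersinia,(Taxidea,Fagus),Panthera)))),Turdus)),((Pinus,Corvus),(Homo,Clostridium)))),(Triticum,((Corylus,Gasterosteus),Ailuropoda))).
Branch lengths along that path: 1.80 + 1.22 + 0.92 + 0.08 + 1.72 + 1.96 + 1.46 + 0.17 = 9.33.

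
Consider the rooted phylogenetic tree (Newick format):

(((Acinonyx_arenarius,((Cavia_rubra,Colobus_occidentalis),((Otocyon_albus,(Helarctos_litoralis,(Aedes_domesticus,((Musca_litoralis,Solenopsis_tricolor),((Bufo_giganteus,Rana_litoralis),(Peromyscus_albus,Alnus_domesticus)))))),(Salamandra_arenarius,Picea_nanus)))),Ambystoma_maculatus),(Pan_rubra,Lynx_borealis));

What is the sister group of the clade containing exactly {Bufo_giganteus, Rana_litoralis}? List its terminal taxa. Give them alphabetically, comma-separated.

The clade containing exactly {Bufo_giganteus, Rana_litoralis} attaches to the tree at the node subtending ((Bufo_giganteus,Rana_litoralis),(Peromyscus_albus,Alnus_domesticus)).
The other lineage descending from that same node — the sister group — is (Peromyscus_albus,Alnus_domesticus); its 2 tips in alphabetical order are the answer.

Alnus_domesticus, Peromyscus_albus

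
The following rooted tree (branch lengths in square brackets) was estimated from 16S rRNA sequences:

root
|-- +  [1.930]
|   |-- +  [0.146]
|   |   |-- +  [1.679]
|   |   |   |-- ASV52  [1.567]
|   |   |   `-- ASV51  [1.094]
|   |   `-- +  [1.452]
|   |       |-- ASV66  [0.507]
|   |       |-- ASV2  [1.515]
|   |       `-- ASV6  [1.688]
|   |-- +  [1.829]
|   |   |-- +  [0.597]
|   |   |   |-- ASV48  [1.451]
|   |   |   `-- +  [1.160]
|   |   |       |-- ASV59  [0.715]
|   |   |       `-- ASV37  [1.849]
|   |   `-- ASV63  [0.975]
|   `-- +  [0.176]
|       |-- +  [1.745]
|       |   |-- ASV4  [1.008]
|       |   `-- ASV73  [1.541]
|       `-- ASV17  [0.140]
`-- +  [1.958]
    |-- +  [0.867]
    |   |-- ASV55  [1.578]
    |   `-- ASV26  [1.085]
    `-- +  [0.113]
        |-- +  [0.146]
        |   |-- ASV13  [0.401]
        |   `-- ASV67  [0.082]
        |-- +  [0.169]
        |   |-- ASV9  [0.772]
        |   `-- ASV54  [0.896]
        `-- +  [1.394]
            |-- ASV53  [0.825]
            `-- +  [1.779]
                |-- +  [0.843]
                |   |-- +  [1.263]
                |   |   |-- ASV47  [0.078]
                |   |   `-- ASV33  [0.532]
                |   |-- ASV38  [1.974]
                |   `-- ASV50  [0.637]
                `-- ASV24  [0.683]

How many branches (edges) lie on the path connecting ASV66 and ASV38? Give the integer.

10

The MRCA of ASV66 and ASV38 is the root of the tree.
From ASV66 up to that node: 4 branches. From ASV38 up to the same node: 6 branches. Total: 4 + 6 = 10.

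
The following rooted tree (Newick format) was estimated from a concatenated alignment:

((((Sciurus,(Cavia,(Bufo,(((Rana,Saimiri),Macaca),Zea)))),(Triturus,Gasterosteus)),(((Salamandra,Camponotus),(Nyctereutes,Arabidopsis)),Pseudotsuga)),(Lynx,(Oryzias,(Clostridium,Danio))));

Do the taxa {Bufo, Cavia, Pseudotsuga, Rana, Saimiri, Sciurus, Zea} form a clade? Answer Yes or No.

No

The MRCA of the listed taxa subtends (((Sciurus,(Cavia,(Bufo,(((Rana,Saimiri),Macaca),Zea)))),(Triturus,Gasterosteus)),(((Salamandra,Camponotus),(Nyctereutes,Arabidopsis)),Pseudotsuga)).
That clade also contains Arabidopsis, Camponotus, Gasterosteus, Macaca, Nyctereutes, Salamandra, Triturus, which are not in the proposed group, so the group is not monophyletic.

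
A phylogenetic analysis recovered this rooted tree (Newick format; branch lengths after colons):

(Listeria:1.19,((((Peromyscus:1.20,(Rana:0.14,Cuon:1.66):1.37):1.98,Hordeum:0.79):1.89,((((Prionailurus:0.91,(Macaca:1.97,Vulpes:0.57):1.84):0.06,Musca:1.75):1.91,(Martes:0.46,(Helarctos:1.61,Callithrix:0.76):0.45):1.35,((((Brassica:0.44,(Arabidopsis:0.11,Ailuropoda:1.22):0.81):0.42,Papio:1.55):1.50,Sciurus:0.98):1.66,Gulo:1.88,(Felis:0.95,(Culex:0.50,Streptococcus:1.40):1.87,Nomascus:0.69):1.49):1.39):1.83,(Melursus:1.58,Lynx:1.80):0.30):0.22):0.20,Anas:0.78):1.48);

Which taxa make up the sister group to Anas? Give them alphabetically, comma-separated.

Anas attaches to the tree at the node subtending ((((Peromyscus,(Rana,Cuon)),Hordeum),((((Prionailurus,(Macaca,Vulpes)),Musca),(Martes,(Helarctos,Callithrix)),((((Brassica,(Arabidopsis,Ailuropoda)),Papio),Sciurus),Gulo,(Felis,(Culex,Streptococcus),Nomascus))),(Melursus,Lynx))),Anas).
The other lineage descending from that same node — the sister group — is (((Peromyscus,(Rana,Cuon)),Hordeum),((((Prionailurus,(Macaca,Vulpes)),Musca),(Martes,(Helarctos,Callithrix)),((((Brassica,(Arabidopsis,Ailuropoda)),Papio),Sciurus),Gulo,(Felis,(Culex,Streptococcus),Nomascus))),(Melursus,Lynx))); its 23 tips in alphabetical order are the answer.

Ailuropoda, Arabidopsis, Brassica, Callithrix, Culex, Cuon, Felis, Gulo, Helarctos, Hordeum, Lynx, Macaca, Martes, Melursus, Musca, Nomascus, Papio, Peromyscus, Prionailurus, Rana, Sciurus, Streptococcus, Vulpes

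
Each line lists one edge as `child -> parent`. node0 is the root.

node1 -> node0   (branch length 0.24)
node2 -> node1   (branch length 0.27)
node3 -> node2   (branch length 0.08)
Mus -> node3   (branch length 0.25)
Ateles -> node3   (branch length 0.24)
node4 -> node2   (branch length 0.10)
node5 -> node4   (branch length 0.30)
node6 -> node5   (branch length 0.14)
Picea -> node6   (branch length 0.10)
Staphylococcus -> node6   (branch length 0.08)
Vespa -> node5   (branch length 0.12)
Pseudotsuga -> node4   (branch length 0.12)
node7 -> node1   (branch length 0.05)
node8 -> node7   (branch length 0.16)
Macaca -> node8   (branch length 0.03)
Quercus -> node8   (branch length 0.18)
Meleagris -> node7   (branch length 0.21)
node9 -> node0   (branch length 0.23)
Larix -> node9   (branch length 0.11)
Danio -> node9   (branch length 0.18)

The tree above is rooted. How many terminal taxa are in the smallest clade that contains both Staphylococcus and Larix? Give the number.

11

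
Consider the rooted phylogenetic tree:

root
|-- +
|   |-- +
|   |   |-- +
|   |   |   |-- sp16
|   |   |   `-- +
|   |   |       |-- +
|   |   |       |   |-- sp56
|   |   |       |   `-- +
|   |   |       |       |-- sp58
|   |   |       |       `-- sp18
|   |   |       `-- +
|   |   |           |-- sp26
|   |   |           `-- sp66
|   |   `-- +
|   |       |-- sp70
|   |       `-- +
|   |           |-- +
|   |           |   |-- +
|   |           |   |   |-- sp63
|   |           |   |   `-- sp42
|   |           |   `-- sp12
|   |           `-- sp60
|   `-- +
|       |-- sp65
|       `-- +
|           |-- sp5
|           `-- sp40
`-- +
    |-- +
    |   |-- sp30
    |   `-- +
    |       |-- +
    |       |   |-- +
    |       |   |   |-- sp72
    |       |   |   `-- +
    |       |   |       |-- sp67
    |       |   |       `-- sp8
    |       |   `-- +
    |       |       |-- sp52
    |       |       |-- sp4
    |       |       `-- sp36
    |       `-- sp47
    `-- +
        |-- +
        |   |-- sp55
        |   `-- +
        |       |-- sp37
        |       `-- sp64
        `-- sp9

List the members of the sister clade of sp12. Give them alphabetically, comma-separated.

sp42, sp63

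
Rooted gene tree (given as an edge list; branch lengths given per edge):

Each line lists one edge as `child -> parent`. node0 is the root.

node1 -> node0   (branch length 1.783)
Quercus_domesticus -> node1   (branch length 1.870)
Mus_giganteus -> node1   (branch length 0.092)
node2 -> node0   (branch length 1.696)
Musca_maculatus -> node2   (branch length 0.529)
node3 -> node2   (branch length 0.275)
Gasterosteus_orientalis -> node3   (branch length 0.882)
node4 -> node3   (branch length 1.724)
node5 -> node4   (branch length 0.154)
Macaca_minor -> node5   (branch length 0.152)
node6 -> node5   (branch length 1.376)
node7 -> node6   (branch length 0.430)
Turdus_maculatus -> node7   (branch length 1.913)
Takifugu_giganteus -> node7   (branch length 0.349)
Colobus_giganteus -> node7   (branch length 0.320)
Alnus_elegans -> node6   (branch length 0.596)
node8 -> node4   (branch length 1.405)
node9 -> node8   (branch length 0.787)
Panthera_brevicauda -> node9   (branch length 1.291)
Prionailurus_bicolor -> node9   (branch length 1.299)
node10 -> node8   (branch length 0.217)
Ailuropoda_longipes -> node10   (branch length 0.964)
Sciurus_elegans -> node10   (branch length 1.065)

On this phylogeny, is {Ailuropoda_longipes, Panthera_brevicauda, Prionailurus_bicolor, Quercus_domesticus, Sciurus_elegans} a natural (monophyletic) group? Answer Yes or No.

No

The MRCA of the listed taxa is the root, so the smallest clade containing them is the whole tree.
That clade also contains Alnus_elegans, Colobus_giganteus, Gasterosteus_orientalis, Macaca_minor, Mus_giganteus, Musca_maculatus, Takifugu_giganteus, Turdus_maculatus, which are not in the proposed group, so the group is not monophyletic.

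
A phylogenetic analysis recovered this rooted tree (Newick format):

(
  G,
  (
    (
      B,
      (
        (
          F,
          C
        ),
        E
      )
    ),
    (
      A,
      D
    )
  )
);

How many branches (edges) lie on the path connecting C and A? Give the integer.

6

The MRCA of C and A is the node subtending ((B,((F,C),E)),(A,D)).
From C up to that node: 4 branches. From A up to the same node: 2 branches. Total: 4 + 2 = 6.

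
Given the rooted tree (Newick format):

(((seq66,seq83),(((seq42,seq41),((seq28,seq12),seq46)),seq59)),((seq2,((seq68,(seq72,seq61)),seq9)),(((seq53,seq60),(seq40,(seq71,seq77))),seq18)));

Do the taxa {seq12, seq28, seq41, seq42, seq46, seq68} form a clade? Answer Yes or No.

The MRCA of the listed taxa is the root, so the smallest clade containing them is the whole tree.
That clade also contains seq18, seq2, seq40, seq53, seq59, seq60, seq61, seq66, seq71, seq72, seq77, seq83, seq9, which are not in the proposed group, so the group is not monophyletic.

No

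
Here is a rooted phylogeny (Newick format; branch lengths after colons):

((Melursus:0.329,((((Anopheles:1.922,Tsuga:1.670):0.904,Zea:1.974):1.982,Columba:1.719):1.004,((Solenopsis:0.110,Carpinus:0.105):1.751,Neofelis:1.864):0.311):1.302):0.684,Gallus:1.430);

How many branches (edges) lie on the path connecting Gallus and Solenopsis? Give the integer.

6

The MRCA of Gallus and Solenopsis is the root of the tree.
From Gallus up to that node: 1 branch. From Solenopsis up to the same node: 5 branches. Total: 1 + 5 = 6.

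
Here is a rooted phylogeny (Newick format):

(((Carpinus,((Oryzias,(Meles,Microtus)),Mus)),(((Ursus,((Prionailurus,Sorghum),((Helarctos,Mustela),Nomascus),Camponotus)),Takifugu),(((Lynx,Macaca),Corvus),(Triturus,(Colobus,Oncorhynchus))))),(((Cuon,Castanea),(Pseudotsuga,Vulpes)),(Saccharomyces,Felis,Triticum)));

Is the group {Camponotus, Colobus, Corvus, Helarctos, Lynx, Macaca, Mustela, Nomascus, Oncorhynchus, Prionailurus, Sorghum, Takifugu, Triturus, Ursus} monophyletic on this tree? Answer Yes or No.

The most recent common ancestor of these taxa subtends (((Ursus,((Prionailurus,Sorghum),((Helarctos,Mustela),Nomascus),Camponotus)),Takifugu),(((Lynx,Macaca),Corvus),(Triturus,(Colobus,Oncorhynchus)))).
That clade has exactly 14 tips — every listed taxon and nothing else — so the group is monophyletic.

Yes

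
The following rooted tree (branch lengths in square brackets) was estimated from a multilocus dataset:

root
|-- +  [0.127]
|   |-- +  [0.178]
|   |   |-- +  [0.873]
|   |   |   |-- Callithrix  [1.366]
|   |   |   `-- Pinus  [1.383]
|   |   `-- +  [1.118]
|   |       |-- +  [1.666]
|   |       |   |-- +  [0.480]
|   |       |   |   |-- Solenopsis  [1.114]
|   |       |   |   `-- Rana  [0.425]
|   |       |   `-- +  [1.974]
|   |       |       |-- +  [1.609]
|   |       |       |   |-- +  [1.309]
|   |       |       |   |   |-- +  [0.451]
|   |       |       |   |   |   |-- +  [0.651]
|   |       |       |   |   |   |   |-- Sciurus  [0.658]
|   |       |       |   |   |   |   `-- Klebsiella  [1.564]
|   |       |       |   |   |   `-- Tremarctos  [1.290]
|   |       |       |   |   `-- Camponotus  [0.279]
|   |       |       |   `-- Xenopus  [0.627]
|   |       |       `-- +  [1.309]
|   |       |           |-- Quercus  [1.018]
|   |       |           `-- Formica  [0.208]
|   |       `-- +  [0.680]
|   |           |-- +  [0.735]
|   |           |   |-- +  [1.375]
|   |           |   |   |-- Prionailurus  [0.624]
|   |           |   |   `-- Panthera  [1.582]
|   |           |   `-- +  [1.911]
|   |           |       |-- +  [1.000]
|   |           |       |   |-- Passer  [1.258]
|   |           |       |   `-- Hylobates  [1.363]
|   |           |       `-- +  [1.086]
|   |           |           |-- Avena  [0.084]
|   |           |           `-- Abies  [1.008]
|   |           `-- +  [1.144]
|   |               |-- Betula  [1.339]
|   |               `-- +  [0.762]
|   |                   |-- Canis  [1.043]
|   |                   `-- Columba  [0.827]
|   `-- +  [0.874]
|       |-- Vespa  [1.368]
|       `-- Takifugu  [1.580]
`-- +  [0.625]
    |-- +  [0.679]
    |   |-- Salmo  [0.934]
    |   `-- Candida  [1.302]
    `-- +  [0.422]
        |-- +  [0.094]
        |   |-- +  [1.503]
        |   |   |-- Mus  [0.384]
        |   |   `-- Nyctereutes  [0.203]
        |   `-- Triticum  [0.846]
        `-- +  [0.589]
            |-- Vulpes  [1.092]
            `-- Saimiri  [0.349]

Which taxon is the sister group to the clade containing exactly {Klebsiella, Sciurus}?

The clade containing exactly {Klebsiella, Sciurus} attaches to the tree at the node subtending ((Sciurus,Klebsiella),Tremarctos).
The other lineage descending from that same node — the sister group — is the single tip Tremarctos.

Tremarctos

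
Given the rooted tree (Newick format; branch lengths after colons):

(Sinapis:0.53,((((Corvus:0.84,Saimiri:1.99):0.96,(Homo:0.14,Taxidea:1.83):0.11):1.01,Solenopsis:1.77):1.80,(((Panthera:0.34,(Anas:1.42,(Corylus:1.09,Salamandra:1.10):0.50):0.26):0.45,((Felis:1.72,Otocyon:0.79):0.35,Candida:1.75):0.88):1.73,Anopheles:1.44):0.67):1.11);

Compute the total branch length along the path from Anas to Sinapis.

The path runs Anas → … → MRCA → … → Sinapis; the MRCA is the root of the tree.
Branch lengths along that path: 1.42 + 0.26 + 0.45 + 1.73 + 0.67 + 1.11 + 0.53 = 6.17.

6.17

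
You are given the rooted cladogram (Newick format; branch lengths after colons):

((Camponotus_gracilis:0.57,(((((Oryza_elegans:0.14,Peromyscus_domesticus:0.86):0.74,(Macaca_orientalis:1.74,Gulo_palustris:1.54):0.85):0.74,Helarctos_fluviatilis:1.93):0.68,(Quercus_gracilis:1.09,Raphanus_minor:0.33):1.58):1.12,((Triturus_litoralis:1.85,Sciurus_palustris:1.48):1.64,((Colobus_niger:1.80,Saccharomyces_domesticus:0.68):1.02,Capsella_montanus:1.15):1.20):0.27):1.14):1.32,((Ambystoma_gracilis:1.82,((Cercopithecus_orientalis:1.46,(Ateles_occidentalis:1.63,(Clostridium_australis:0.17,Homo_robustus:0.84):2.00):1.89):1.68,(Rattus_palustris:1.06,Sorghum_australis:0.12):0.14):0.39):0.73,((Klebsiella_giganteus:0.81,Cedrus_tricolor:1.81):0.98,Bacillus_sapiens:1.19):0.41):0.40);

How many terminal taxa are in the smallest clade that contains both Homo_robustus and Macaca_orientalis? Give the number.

The MRCA of Homo_robustus and Macaca_orientalis is the root, so the clade is the entire tree.
That clade contains 23 terminal taxa: Ambystoma_gracilis, Ateles_occidentalis, Bacillus_sapiens, Camponotus_gracilis, Capsella_montanus, Cedrus_tricolor, Cercopithecus_orientalis, Clostridium_australis, Colobus_niger, Gulo_palustris, Helarctos_fluviatilis, Homo_robustus, Klebsiella_giganteus, Macaca_orientalis, Oryza_elegans, Peromyscus_domesticus, Quercus_gracilis, Raphanus_minor, Rattus_palustris, Saccharomyces_domesticus, Sciurus_palustris, Sorghum_australis, Triturus_litoralis.

23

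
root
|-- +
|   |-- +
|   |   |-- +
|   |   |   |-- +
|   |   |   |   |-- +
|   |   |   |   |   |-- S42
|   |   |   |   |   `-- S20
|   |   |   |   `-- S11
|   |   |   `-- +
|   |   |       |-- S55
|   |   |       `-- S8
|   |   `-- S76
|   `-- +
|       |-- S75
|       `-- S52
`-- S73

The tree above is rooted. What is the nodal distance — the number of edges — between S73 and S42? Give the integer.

7

The MRCA of S73 and S42 is the root of the tree.
From S73 up to that node: 1 branch. From S42 up to the same node: 6 branches. Total: 1 + 6 = 7.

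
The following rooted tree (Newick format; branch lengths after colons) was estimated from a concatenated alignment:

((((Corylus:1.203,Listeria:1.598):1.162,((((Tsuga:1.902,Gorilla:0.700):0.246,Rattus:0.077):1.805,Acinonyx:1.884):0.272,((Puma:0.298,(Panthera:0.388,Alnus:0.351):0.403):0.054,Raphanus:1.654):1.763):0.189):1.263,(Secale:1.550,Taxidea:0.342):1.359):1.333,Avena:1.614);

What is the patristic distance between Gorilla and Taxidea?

6.176

The path runs Gorilla → … → MRCA → … → Taxidea; the MRCA is the node subtending (((Corylus,Listeria),((((Tsuga,Gorilla),Rattus),Acinonyx),((Puma,(Panthera,Alnus)),Raphanus))),(Secale,Taxidea)).
Branch lengths along that path: 0.700 + 0.246 + 1.805 + 0.272 + 0.189 + 1.263 + 1.359 + 0.342 = 6.176.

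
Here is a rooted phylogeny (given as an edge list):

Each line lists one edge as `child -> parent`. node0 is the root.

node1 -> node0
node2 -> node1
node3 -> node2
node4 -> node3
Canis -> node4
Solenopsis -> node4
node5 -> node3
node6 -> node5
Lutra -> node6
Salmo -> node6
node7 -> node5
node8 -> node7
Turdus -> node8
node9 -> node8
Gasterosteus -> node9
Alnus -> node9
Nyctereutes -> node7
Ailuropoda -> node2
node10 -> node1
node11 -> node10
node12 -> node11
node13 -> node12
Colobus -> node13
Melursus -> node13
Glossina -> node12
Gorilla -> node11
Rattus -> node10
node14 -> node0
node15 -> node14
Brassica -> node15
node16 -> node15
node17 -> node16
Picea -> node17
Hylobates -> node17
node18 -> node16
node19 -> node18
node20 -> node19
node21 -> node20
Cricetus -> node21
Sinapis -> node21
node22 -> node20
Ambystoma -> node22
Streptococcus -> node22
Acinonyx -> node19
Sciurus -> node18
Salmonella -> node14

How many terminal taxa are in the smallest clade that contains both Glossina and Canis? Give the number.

The MRCA of Glossina and Canis is the node subtending ((((Canis,Solenopsis),((Lutra,Salmo),((Turdus,(Gasterosteus,Alnus)),Nyctereutes))),Ailuropoda),((((Colobus,Melursus),Glossina),Gorilla),Rattus)).
That clade contains 14 terminal taxa: Ailuropoda, Alnus, Canis, Colobus, Gasterosteus, Glossina, Gorilla, Lutra, Melursus, Nyctereutes, Rattus, Salmo, Solenopsis, Turdus.

14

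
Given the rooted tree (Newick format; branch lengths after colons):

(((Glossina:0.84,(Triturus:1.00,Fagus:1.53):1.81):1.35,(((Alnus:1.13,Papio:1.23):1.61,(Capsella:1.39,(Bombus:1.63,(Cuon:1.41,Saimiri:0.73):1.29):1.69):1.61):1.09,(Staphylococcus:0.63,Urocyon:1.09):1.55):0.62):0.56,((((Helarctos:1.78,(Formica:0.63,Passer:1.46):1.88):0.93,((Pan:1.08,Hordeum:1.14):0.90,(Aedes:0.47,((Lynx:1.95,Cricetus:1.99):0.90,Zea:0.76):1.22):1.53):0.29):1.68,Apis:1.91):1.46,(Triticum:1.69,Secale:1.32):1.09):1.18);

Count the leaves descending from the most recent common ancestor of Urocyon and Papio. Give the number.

The MRCA of Urocyon and Papio is the node subtending (((Alnus,Papio),(Capsella,(Bombus,(Cuon,Saimiri)))),(Staphylococcus,Urocyon)).
That clade contains 8 terminal taxa: Alnus, Bombus, Capsella, Cuon, Papio, Saimiri, Staphylococcus, Urocyon.

8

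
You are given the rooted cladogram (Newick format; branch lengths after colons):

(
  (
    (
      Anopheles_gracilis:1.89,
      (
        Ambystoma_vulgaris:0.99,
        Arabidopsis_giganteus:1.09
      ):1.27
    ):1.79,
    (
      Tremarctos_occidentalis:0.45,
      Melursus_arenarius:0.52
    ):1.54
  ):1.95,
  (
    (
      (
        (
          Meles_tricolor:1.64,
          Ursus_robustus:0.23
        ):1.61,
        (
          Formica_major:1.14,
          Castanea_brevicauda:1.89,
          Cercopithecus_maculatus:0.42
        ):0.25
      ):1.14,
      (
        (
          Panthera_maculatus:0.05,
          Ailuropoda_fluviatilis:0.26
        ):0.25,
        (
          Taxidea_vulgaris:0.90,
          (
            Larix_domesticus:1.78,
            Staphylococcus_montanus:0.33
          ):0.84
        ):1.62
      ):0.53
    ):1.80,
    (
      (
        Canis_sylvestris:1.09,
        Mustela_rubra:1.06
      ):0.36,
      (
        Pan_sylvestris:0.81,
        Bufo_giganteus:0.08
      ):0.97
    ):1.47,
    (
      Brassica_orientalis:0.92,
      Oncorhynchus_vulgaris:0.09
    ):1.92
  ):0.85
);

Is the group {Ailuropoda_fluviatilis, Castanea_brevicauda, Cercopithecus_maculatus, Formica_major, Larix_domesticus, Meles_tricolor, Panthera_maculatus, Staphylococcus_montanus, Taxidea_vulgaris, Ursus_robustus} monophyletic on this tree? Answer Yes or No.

Yes

The most recent common ancestor of these taxa subtends (((Meles_tricolor,Ursus_robustus),(Formica_major,Castanea_brevicauda,Cercopithecus_maculatus)),((Panthera_maculatus,Ailuropoda_fluviatilis),(Taxidea_vulgaris,(Larix_domesticus,Staphylococcus_montanus)))).
That clade has exactly 10 tips — every listed taxon and nothing else — so the group is monophyletic.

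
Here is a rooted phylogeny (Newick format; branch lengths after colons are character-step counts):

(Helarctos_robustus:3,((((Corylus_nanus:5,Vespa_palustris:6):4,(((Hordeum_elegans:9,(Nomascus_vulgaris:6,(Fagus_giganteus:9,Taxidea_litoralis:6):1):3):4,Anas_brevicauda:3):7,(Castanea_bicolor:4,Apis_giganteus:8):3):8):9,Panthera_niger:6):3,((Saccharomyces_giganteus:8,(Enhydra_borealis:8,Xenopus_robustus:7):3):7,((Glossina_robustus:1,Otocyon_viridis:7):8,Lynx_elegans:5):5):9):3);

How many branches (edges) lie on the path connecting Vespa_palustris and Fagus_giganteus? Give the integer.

The MRCA of Vespa_palustris and Fagus_giganteus is the node subtending ((Corylus_nanus,Vespa_palustris),(((Hordeum_elegans,(Nomascus_vulgaris,(Fagus_giganteus,Taxidea_litoralis))),Anas_brevicauda),(Castanea_bicolor,Apis_giganteus))).
From Vespa_palustris up to that node: 2 branches. From Fagus_giganteus up to the same node: 6 branches. Total: 2 + 6 = 8.

8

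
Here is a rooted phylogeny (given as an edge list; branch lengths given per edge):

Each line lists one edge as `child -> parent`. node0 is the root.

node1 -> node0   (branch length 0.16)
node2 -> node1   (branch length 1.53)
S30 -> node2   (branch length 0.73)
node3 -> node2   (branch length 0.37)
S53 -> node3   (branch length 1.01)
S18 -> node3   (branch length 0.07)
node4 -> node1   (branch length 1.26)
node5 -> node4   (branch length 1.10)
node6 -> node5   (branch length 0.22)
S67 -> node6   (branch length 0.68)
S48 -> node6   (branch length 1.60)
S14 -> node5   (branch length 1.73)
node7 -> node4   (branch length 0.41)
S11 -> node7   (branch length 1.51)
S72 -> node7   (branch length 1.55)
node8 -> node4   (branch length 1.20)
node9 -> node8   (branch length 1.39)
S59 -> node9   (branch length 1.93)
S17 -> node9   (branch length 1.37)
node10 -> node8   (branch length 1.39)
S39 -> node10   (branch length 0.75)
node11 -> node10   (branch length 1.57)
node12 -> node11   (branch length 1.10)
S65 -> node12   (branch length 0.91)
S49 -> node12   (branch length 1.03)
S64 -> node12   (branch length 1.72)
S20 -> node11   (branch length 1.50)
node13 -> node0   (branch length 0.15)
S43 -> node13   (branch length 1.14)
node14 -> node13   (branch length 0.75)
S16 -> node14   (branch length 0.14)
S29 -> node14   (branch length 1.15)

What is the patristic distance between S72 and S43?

4.67

The path runs S72 → … → MRCA → … → S43; the MRCA is the root of the tree.
Branch lengths along that path: 1.55 + 0.41 + 1.26 + 0.16 + 0.15 + 1.14 = 4.67.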